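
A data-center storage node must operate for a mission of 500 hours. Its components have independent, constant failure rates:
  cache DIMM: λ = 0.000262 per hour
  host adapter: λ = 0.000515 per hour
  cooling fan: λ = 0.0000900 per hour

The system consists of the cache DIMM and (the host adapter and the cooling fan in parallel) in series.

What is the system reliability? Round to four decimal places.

R(cache DIMM) = exp(−0.000262 × 500) = 0.877218
R(host adapter) = exp(−0.000515 × 500) = 0.772982
R(cooling fan) = exp(−0.0000900 × 500) = 0.955997
Parallel (host adapter and cooling fan): 1 − (1 − 0.772982)(1 − 0.955997) = 0.990011
Series (cache DIMM and [0.990011]): 0.877218 × 0.990011 = 0.8685

0.8685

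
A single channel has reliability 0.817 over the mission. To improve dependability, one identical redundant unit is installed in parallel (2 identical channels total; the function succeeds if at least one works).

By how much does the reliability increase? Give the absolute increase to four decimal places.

R_before = 0.817
R_after = 1 − (1 − 0.817)^2 = 0.9665
ΔR = 0.9665 − 0.817 = 0.1495

0.1495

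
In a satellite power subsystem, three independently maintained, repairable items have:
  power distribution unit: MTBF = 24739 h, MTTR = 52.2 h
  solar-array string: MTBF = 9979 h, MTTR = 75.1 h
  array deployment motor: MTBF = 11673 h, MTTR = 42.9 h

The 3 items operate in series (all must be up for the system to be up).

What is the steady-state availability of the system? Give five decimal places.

0.98681

A(power distribution unit) = MTBF/(MTBF+MTTR) = 24739/(24739+52.2) = 0.997894
A(solar-array string) = MTBF/(MTBF+MTTR) = 9979/(9979+75.1) = 0.992530
A(array deployment motor) = MTBF/(MTBF+MTTR) = 11673/(11673+42.9) = 0.996338
Series availability: 0.997894 × 0.992530 × 0.996338 = 0.98681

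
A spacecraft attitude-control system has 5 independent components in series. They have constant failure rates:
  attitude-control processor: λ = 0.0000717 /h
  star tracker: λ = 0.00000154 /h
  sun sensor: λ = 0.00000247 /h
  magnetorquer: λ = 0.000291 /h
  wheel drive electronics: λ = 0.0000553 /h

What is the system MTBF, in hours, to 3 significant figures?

Series of exponential components: λ_sys = Σ λ_i
λ_sys = 0.0000717 + 0.00000154 + 0.00000247 + 0.000291 + 0.0000553 = 4.2201e-04 /h
MTBF = 1 / λ_sys = 2370 h

2370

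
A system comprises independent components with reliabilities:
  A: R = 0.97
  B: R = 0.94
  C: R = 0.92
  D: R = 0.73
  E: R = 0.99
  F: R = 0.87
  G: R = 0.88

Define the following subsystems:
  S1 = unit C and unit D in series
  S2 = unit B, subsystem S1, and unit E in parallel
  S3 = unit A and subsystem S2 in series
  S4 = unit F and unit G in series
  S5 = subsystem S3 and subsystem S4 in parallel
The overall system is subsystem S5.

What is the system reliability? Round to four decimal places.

Series (C and D): 0.920000 × 0.730000 = 0.671600
Parallel (B, [0.671600], and E): 1 − (1 − 0.940000)(1 − 0.671600)(1 − 0.990000) = 0.999803
Series (A and [0.999803]): 0.970000 × 0.999803 = 0.969809
Series (F and G): 0.870000 × 0.880000 = 0.765600
Parallel ([0.969809] and [0.765600]): 1 − (1 − 0.969809)(1 − 0.765600) = 0.9929

0.9929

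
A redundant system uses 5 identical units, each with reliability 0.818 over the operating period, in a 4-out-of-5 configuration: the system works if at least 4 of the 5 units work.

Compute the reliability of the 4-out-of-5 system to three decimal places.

0.774

R = Σ_{i=4}^{5} C(5,i) p^i (1−p)^{5−i} with p = 0.818
C(5,4)·0.818^4·0.182^1 = 0.40743
C(5,5)·0.818^5·0.182^0 = 0.36624
Sum = 0.774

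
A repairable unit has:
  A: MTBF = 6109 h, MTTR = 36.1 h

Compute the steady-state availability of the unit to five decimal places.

A(A) = MTBF/(MTBF+MTTR) = 6109/(6109+36.1) = 0.99413

0.99413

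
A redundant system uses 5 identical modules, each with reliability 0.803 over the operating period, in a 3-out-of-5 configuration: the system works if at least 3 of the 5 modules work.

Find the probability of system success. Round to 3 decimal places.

R = Σ_{i=3}^{5} C(5,i) p^i (1−p)^{5−i} with p = 0.803
C(5,3)·0.803^3·0.197^2 = 0.20095
C(5,4)·0.803^4·0.197^1 = 0.40954
C(5,5)·0.803^5·0.197^0 = 0.33387
Sum = 0.944

0.944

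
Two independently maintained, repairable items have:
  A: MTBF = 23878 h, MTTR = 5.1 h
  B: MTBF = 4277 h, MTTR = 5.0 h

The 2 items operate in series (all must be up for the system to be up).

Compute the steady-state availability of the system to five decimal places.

A(A) = MTBF/(MTBF+MTTR) = 23878/(23878+5.1) = 0.999786
A(B) = MTBF/(MTBF+MTTR) = 4277/(4277+5.0) = 0.998832
Series availability: 0.999786 × 0.998832 = 0.99862

0.99862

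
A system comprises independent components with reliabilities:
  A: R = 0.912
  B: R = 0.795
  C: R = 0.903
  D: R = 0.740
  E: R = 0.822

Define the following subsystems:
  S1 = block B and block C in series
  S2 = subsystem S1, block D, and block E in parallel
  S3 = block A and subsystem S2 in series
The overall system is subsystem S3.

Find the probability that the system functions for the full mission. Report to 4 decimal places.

Series (B and C): 0.795000 × 0.903000 = 0.717885
Parallel ([0.717885], D, and E): 1 − (1 − 0.717885)(1 − 0.740000)(1 − 0.822000) = 0.986944
Series (A and [0.986944]): 0.912000 × 0.986944 = 0.9001

0.9001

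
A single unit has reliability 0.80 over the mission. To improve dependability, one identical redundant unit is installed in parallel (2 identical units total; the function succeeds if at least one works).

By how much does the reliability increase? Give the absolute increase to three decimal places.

R_before = 0.80
R_after = 1 − (1 − 0.80)^2 = 0.960
ΔR = 0.960 − 0.80 = 0.160

0.160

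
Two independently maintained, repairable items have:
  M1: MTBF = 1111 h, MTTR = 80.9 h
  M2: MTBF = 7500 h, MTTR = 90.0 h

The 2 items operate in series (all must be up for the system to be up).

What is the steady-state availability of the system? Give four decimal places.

0.9211

A(M1) = MTBF/(MTBF+MTTR) = 1111/(1111+80.9) = 0.932125
A(M2) = MTBF/(MTBF+MTTR) = 7500/(7500+90.0) = 0.988142
Series availability: 0.932125 × 0.988142 = 0.9211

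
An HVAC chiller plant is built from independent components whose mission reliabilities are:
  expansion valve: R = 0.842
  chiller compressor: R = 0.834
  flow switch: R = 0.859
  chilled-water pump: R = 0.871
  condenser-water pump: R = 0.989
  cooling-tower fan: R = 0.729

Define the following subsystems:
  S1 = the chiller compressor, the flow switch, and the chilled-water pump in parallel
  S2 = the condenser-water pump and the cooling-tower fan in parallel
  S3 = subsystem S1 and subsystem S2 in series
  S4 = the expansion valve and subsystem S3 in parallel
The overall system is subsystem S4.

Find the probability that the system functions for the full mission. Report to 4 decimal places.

0.9991

Parallel (chiller compressor, flow switch, and chilled-water pump): 1 − (1 − 0.834000)(1 − 0.859000)(1 − 0.871000) = 0.996981
Parallel (condenser-water pump and cooling-tower fan): 1 − (1 − 0.989000)(1 − 0.729000) = 0.997019
Series ([0.996981] and [0.997019]): 0.996981 × 0.997019 = 0.994009
Parallel (expansion valve and [0.994009]): 1 − (1 − 0.842000)(1 − 0.994009) = 0.9991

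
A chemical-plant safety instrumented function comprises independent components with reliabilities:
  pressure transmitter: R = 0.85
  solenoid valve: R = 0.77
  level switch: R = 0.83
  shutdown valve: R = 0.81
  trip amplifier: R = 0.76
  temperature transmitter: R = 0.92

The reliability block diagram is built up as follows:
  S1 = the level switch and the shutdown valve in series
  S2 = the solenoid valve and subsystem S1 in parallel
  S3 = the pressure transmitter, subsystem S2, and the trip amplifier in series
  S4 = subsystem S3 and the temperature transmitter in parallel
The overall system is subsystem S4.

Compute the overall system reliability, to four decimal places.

Series (level switch and shutdown valve): 0.830000 × 0.810000 = 0.672300
Parallel (solenoid valve and [0.672300]): 1 − (1 − 0.770000)(1 − 0.672300) = 0.924629
Series (pressure transmitter, [0.924629], and trip amplifier): 0.850000 × 0.924629 × 0.760000 = 0.597310
Parallel ([0.597310] and temperature transmitter): 1 − (1 − 0.597310)(1 − 0.920000) = 0.9678

0.9678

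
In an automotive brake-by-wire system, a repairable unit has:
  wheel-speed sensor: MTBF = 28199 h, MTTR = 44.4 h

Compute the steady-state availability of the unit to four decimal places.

A(wheel-speed sensor) = MTBF/(MTBF+MTTR) = 28199/(28199+44.4) = 0.9984

0.9984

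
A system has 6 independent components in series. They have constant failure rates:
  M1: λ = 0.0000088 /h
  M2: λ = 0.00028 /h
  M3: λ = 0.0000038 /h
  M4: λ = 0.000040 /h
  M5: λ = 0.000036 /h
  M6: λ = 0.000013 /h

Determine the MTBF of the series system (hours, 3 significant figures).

Series of exponential components: λ_sys = Σ λ_i
λ_sys = 0.0000088 + 0.00028 + 0.0000038 + 0.000040 + 0.000036 + 0.000013 = 3.8160e-04 /h
MTBF = 1 / λ_sys = 2620 h

2620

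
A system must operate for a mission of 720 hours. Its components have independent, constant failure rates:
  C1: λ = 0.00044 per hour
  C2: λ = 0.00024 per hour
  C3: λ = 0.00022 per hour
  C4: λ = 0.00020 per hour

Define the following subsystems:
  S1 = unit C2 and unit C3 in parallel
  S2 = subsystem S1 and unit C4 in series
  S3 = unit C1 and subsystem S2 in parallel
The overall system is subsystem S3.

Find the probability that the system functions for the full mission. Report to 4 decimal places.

R(C1) = exp(−0.00044 × 720) = 0.728476
R(C2) = exp(−0.00024 × 720) = 0.841306
R(C3) = exp(−0.00022 × 720) = 0.853508
R(C4) = exp(−0.00020 × 720) = 0.865888
Parallel (C2 and C3): 1 − (1 − 0.841306)(1 − 0.853508) = 0.976753
Series ([0.976753] and C4): 0.976753 × 0.865888 = 0.845759
Parallel (C1 and [0.845759]): 1 − (1 − 0.728476)(1 − 0.845759) = 0.9581

0.9581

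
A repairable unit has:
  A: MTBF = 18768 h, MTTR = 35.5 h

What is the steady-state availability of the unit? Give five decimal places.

A(A) = MTBF/(MTBF+MTTR) = 18768/(18768+35.5) = 0.99811

0.99811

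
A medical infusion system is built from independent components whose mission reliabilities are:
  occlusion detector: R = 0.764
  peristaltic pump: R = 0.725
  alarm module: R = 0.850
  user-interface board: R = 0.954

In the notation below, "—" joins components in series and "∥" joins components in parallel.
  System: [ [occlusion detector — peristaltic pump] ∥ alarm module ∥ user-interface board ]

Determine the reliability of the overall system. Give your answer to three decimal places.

0.997

Series (occlusion detector and peristaltic pump): 0.76400 × 0.72500 = 0.55390
Parallel ([0.55390], alarm module, and user-interface board): 1 − (1 − 0.55390)(1 − 0.85000)(1 − 0.95400) = 0.997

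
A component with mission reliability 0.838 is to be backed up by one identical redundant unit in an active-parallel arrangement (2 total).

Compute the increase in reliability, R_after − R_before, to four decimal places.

R_before = 0.838
R_after = 1 − (1 − 0.838)^2 = 0.9738
ΔR = 0.9738 − 0.838 = 0.1358

0.1358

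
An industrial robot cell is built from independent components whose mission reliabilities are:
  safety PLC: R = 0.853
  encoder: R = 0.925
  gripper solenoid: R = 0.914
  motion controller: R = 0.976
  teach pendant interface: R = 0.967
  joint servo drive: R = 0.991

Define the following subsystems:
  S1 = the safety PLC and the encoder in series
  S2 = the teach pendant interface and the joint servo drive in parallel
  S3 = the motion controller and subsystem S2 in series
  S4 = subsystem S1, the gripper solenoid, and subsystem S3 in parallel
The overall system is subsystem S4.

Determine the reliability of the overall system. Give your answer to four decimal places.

Series (safety PLC and encoder): 0.853000 × 0.925000 = 0.789025
Parallel (teach pendant interface and joint servo drive): 1 − (1 − 0.967000)(1 − 0.991000) = 0.999703
Series (motion controller and [0.999703]): 0.976000 × 0.999703 = 0.975710
Parallel ([0.789025], gripper solenoid, and [0.975710]): 1 − (1 − 0.789025)(1 − 0.914000)(1 − 0.975710) = 0.9996

0.9996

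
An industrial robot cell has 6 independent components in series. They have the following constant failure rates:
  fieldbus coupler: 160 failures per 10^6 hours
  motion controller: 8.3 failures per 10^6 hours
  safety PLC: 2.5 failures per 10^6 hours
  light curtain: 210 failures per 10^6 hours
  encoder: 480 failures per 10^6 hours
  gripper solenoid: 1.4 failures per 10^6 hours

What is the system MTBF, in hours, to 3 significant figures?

Series of exponential components: λ_sys = Σ λ_i
λ_sys = 0.00016 + 0.0000083 + 0.0000025 + 0.00021 + 0.00048 + 0.0000014 = 8.6220e-04 /h
MTBF = 1 / λ_sys = 1160 h

1160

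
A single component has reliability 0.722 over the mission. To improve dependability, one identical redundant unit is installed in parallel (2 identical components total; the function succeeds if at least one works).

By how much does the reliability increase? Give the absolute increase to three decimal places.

0.201

R_before = 0.722
R_after = 1 − (1 − 0.722)^2 = 0.923
ΔR = 0.923 − 0.722 = 0.201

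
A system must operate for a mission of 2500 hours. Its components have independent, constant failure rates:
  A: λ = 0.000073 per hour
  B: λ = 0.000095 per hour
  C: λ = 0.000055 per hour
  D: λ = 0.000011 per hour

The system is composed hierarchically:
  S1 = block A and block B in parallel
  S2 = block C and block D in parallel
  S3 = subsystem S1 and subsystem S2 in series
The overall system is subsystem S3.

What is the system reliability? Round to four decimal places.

0.9614

R(A) = exp(−0.000073 × 2500) = 0.833185
R(B) = exp(−0.000095 × 2500) = 0.788597
R(C) = exp(−0.000055 × 2500) = 0.871534
R(D) = exp(−0.000011 × 2500) = 0.972875
Parallel (A and B): 1 − (1 − 0.833185)(1 − 0.788597) = 0.964735
Parallel (C and D): 1 − (1 − 0.871534)(1 − 0.972875) = 0.996515
Series ([0.964735] and [0.996515]): 0.964735 × 0.996515 = 0.9614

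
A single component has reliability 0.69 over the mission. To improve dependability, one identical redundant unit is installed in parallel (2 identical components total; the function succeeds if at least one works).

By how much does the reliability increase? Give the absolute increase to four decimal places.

R_before = 0.69
R_after = 1 − (1 − 0.69)^2 = 0.9039
ΔR = 0.9039 − 0.69 = 0.2139

0.2139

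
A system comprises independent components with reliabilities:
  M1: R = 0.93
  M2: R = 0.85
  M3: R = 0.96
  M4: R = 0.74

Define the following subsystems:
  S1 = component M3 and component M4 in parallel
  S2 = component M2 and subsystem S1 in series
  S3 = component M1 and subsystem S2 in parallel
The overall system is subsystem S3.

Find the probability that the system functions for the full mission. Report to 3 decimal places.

Parallel (M3 and M4): 1 − (1 − 0.96000)(1 − 0.74000) = 0.98960
Series (M2 and [0.98960]): 0.85000 × 0.98960 = 0.84116
Parallel (M1 and [0.84116]): 1 − (1 − 0.93000)(1 − 0.84116) = 0.989

0.989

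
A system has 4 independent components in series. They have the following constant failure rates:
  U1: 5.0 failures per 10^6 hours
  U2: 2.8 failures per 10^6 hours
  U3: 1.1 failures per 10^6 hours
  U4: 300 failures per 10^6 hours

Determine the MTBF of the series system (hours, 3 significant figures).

3240

Series of exponential components: λ_sys = Σ λ_i
λ_sys = 0.0000050 + 0.0000028 + 0.0000011 + 0.00030 = 3.0890e-04 /h
MTBF = 1 / λ_sys = 3240 h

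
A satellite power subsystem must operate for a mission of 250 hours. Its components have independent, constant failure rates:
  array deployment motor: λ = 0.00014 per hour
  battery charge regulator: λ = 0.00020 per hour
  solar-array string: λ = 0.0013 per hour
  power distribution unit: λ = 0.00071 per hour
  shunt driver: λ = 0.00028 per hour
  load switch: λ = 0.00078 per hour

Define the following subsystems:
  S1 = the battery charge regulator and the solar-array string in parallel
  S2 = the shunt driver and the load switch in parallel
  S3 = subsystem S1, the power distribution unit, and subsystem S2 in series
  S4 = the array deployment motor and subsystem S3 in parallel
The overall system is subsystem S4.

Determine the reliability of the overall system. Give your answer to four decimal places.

R(array deployment motor) = exp(−0.00014 × 250) = 0.965605
R(battery charge regulator) = exp(−0.00020 × 250) = 0.951229
R(solar-array string) = exp(−0.0013 × 250) = 0.722527
R(power distribution unit) = exp(−0.00071 × 250) = 0.837361
R(shunt driver) = exp(−0.00028 × 250) = 0.932394
R(load switch) = exp(−0.00078 × 250) = 0.822835
Parallel (battery charge regulator and solar-array string): 1 − (1 − 0.951229)(1 − 0.722527) = 0.986467
Parallel (shunt driver and load switch): 1 − (1 − 0.932394)(1 − 0.822835) = 0.988023
Series ([0.986467], power distribution unit, and [0.988023]): 0.986467 × 0.837361 × 0.988023 = 0.816136
Parallel (array deployment motor and [0.816136]): 1 − (1 − 0.965605)(1 − 0.816136) = 0.9937

0.9937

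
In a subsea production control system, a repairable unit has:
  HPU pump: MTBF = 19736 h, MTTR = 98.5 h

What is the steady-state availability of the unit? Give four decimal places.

0.9950

A(HPU pump) = MTBF/(MTBF+MTTR) = 19736/(19736+98.5) = 0.9950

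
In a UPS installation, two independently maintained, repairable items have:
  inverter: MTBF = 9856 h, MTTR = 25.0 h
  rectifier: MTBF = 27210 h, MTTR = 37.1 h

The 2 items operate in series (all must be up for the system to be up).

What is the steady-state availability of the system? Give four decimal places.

0.9961

A(inverter) = MTBF/(MTBF+MTTR) = 9856/(9856+25.0) = 0.997470
A(rectifier) = MTBF/(MTBF+MTTR) = 27210/(27210+37.1) = 0.998638
Series availability: 0.997470 × 0.998638 = 0.9961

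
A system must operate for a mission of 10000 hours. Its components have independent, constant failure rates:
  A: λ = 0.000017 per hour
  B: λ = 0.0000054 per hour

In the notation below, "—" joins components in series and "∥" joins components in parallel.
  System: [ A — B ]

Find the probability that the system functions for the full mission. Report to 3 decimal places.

R(A) = exp(−0.000017 × 10000) = 0.84366
R(B) = exp(−0.0000054 × 10000) = 0.94743
Series (A and B): 0.84366 × 0.94743 = 0.799

0.799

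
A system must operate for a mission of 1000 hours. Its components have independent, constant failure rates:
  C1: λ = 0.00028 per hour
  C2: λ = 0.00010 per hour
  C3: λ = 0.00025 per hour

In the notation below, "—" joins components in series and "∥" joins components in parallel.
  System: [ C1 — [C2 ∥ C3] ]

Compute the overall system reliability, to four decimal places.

R(C1) = exp(−0.00028 × 1000) = 0.755784
R(C2) = exp(−0.00010 × 1000) = 0.904837
R(C3) = exp(−0.00025 × 1000) = 0.778801
Parallel (C2 and C3): 1 − (1 − 0.904837)(1 − 0.778801) = 0.978950
Series (C1 and [0.978950]): 0.755784 × 0.978950 = 0.7399

0.7399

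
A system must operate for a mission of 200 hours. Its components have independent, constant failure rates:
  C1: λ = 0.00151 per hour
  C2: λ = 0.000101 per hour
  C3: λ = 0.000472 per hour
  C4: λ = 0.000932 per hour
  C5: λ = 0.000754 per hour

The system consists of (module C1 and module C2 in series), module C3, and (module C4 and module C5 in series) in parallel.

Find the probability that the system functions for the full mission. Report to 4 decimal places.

0.9929

R(C1) = exp(−0.00151 × 200) = 0.739338
R(C2) = exp(−0.000101 × 200) = 0.980003
R(C3) = exp(−0.000472 × 200) = 0.909919
R(C4) = exp(−0.000932 × 200) = 0.829942
R(C5) = exp(−0.000754 × 200) = 0.860020
Series (C1 and C2): 0.739338 × 0.980003 = 0.724553
Series (C4 and C5): 0.829942 × 0.860020 = 0.713767
Parallel ([0.724553], C3, and [0.713767]): 1 − (1 − 0.724553)(1 − 0.909919)(1 − 0.713767) = 0.9929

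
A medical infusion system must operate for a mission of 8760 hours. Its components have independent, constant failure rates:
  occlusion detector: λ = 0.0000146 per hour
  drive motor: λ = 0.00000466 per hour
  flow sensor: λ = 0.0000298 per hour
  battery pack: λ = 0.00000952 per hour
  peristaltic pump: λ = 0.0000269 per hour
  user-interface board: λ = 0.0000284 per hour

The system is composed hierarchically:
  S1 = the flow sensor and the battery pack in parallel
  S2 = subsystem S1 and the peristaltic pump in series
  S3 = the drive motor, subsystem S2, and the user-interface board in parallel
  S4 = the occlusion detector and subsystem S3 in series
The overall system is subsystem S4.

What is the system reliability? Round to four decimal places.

R(occlusion detector) = exp(−0.0000146 × 8760) = 0.879945
R(drive motor) = exp(−0.00000466 × 8760) = 0.960000
R(flow sensor) = exp(−0.0000298 × 8760) = 0.770244
R(battery pack) = exp(−0.00000952 × 8760) = 0.919987
R(peristaltic pump) = exp(−0.0000269 × 8760) = 0.790062
R(user-interface board) = exp(−0.0000284 × 8760) = 0.779748
Parallel (flow sensor and battery pack): 1 − (1 − 0.770244)(1 − 0.919987) = 0.981617
Series ([0.981617] and peristaltic pump): 0.981617 × 0.790062 = 0.775538
Parallel (drive motor, [0.775538], and user-interface board): 1 − (1 − 0.960000)(1 − 0.775538)(1 − 0.779748) = 0.998022
Series (occlusion detector and [0.998022]): 0.879945 × 0.998022 = 0.8782

0.8782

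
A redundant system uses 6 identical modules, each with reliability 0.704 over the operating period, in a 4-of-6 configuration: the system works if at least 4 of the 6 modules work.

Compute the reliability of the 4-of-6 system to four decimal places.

R = Σ_{i=4}^{6} C(6,i) p^i (1−p)^{6−i} with p = 0.704
C(6,4)·0.704^4·0.296^2 = 0.322824
C(6,5)·0.704^5·0.296^1 = 0.307119
C(6,6)·0.704^6·0.296^0 = 0.121741
Sum = 0.7517

0.7517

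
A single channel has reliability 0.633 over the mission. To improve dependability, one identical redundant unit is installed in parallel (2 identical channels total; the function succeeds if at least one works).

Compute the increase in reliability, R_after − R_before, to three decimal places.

0.232

R_before = 0.633
R_after = 1 − (1 − 0.633)^2 = 0.865
ΔR = 0.865 − 0.633 = 0.232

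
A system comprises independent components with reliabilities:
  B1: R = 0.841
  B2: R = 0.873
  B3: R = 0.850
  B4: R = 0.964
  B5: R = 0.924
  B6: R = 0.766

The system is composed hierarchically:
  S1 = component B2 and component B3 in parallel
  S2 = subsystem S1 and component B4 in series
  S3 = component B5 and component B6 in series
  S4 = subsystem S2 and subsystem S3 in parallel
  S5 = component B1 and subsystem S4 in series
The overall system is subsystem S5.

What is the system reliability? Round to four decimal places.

Parallel (B2 and B3): 1 − (1 − 0.873000)(1 − 0.850000) = 0.980950
Series ([0.980950] and B4): 0.980950 × 0.964000 = 0.945636
Series (B5 and B6): 0.924000 × 0.766000 = 0.707784
Parallel ([0.945636] and [0.707784]): 1 − (1 − 0.945636)(1 − 0.707784) = 0.984114
Series (B1 and [0.984114]): 0.841000 × 0.984114 = 0.8276

0.8276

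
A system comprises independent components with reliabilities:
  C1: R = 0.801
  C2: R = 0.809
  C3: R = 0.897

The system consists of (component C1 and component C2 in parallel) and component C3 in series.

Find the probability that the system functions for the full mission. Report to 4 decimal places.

Parallel (C1 and C2): 1 − (1 − 0.801000)(1 − 0.809000) = 0.961991
Series ([0.961991] and C3): 0.961991 × 0.897000 = 0.8629

0.8629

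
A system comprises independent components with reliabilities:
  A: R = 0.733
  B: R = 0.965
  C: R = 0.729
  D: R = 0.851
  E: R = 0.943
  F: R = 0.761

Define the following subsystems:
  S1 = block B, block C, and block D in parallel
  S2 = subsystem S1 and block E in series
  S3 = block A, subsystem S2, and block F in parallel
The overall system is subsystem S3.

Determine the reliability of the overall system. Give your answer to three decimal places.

Parallel (B, C, and D): 1 − (1 − 0.96500)(1 − 0.72900)(1 − 0.85100) = 0.99859
Series ([0.99859] and E): 0.99859 × 0.94300 = 0.94167
Parallel (A, [0.94167], and F): 1 − (1 − 0.73300)(1 − 0.94167)(1 − 0.76100) = 0.996

0.996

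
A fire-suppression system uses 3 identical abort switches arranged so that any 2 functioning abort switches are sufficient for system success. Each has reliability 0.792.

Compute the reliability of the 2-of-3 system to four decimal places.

0.8882

R = Σ_{i=2}^{3} C(3,i) p^i (1−p)^{3−i} with p = 0.792
C(3,2)·0.792^2·0.208^1 = 0.391413
C(3,3)·0.792^3·0.208^0 = 0.496793
Sum = 0.8882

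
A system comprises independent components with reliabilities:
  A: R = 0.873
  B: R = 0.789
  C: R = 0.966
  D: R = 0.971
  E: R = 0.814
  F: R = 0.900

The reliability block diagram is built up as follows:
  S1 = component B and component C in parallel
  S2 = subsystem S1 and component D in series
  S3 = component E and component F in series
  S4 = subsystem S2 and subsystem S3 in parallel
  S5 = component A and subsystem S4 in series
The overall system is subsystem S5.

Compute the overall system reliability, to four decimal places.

Parallel (B and C): 1 − (1 − 0.789000)(1 − 0.966000) = 0.992826
Series ([0.992826] and D): 0.992826 × 0.971000 = 0.964034
Series (E and F): 0.814000 × 0.900000 = 0.732600
Parallel ([0.964034] and [0.732600]): 1 − (1 − 0.964034)(1 − 0.732600) = 0.990383
Series (A and [0.990383]): 0.873000 × 0.990383 = 0.8646

0.8646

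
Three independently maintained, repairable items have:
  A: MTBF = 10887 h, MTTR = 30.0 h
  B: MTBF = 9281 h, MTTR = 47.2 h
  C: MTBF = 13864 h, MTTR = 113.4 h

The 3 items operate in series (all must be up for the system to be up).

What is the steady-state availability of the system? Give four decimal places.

A(A) = MTBF/(MTBF+MTTR) = 10887/(10887+30.0) = 0.997252
A(B) = MTBF/(MTBF+MTTR) = 9281/(9281+47.2) = 0.994940
A(C) = MTBF/(MTBF+MTTR) = 13864/(13864+113.4) = 0.991887
Series availability: 0.997252 × 0.994940 × 0.991887 = 0.9842

0.9842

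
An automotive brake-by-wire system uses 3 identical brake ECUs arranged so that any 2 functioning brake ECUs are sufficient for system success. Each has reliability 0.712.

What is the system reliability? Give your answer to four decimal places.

0.7989

R = Σ_{i=2}^{3} C(3,i) p^i (1−p)^{3−i} with p = 0.712
C(3,2)·0.712^2·0.288^1 = 0.438000
C(3,3)·0.712^3·0.288^0 = 0.360944
Sum = 0.7989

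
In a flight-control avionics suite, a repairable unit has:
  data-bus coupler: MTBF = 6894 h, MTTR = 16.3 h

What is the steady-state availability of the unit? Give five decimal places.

A(data-bus coupler) = MTBF/(MTBF+MTTR) = 6894/(6894+16.3) = 0.99764

0.99764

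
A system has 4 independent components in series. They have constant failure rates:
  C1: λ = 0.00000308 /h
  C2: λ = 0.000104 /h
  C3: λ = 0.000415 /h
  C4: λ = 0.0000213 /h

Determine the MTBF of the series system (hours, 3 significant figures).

1840

Series of exponential components: λ_sys = Σ λ_i
λ_sys = 0.00000308 + 0.000104 + 0.000415 + 0.0000213 = 5.4338e-04 /h
MTBF = 1 / λ_sys = 1840 h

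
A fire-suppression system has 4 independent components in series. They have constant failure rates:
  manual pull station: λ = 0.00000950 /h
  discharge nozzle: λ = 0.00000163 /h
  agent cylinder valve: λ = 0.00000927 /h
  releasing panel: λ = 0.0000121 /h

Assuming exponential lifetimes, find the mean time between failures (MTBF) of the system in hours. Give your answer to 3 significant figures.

Series of exponential components: λ_sys = Σ λ_i
λ_sys = 0.00000950 + 0.00000163 + 0.00000927 + 0.0000121 = 3.2500e-05 /h
MTBF = 1 / λ_sys = 30800 h

30800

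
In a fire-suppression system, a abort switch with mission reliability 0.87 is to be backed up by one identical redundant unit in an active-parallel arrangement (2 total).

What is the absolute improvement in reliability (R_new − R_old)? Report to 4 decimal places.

R_before = 0.87
R_after = 1 − (1 − 0.87)^2 = 0.9831
ΔR = 0.9831 − 0.87 = 0.1131

0.1131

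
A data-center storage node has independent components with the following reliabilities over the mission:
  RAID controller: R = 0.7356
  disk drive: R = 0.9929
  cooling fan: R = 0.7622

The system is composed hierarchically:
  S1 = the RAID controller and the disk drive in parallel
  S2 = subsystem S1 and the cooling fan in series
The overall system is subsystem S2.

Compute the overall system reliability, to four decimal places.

0.7608

Parallel (RAID controller and disk drive): 1 − (1 − 0.735600)(1 − 0.992900) = 0.998123
Series ([0.998123] and cooling fan): 0.998123 × 0.762200 = 0.7608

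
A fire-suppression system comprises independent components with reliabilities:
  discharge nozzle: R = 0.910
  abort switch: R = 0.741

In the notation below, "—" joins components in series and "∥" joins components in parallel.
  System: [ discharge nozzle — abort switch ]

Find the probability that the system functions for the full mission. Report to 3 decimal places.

Series (discharge nozzle and abort switch): 0.91000 × 0.74100 = 0.674

0.674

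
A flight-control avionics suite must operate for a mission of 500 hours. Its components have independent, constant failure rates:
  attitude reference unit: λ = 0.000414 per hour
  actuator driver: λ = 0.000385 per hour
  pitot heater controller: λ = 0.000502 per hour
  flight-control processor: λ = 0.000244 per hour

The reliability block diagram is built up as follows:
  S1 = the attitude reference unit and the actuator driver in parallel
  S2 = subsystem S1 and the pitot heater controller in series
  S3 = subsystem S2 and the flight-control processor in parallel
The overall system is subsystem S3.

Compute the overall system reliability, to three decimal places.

R(attitude reference unit) = exp(−0.000414 × 500) = 0.81302
R(actuator driver) = exp(−0.000385 × 500) = 0.82489
R(pitot heater controller) = exp(−0.000502 × 500) = 0.77802
R(flight-control processor) = exp(−0.000244 × 500) = 0.88515
Parallel (attitude reference unit and actuator driver): 1 − (1 − 0.81302)(1 − 0.82489) = 0.96726
Series ([0.96726] and pitot heater controller): 0.96726 × 0.77802 = 0.75255
Parallel ([0.75255] and flight-control processor): 1 − (1 − 0.75255)(1 − 0.88515) = 0.972

0.972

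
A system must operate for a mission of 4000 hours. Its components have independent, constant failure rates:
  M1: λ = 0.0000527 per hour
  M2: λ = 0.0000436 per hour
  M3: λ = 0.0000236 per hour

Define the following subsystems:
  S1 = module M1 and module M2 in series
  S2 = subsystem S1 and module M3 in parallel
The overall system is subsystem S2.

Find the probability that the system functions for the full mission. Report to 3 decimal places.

0.971

R(M1) = exp(−0.0000527 × 4000) = 0.80994
R(M2) = exp(−0.0000436 × 4000) = 0.83996
R(M3) = exp(−0.0000236 × 4000) = 0.90992
Series (M1 and M2): 0.80994 × 0.83996 = 0.68032
Parallel ([0.68032] and M3): 1 − (1 − 0.68032)(1 − 0.90992) = 0.971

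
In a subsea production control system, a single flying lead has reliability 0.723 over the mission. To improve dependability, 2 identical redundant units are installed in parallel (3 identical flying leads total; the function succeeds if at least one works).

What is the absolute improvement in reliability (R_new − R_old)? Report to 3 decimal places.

R_before = 0.723
R_after = 1 − (1 − 0.723)^3 = 0.979
ΔR = 0.979 − 0.723 = 0.256

0.256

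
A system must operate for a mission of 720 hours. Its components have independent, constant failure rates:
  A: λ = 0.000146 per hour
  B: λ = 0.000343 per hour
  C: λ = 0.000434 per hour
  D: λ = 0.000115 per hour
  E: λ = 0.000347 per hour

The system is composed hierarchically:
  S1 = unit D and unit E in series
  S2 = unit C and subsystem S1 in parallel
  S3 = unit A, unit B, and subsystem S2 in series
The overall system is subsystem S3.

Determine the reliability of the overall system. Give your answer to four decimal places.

R(A) = exp(−0.000146 × 720) = 0.900216
R(B) = exp(−0.000343 × 720) = 0.781172
R(C) = exp(−0.000434 × 720) = 0.731630
R(D) = exp(−0.000115 × 720) = 0.920535
R(E) = exp(−0.000347 × 720) = 0.778925
Series (D and E): 0.920535 × 0.778925 = 0.717028
Parallel (C and [0.717028]): 1 − (1 − 0.731630)(1 − 0.717028) = 0.924059
Series (A, B, and [0.924059]): 0.900216 × 0.781172 × 0.924059 = 0.6498

0.6498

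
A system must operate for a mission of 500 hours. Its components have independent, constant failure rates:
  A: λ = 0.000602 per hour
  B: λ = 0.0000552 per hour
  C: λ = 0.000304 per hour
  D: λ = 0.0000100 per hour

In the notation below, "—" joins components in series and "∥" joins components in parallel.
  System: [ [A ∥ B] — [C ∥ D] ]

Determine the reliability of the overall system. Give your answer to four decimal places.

R(A) = exp(−0.000602 × 500) = 0.740078
R(B) = exp(−0.0000552 × 500) = 0.972777
R(C) = exp(−0.000304 × 500) = 0.858988
R(D) = exp(−0.0000100 × 500) = 0.995012
Parallel (A and B): 1 − (1 − 0.740078)(1 − 0.972777) = 0.992924
Parallel (C and D): 1 − (1 − 0.858988)(1 − 0.995012) = 0.999297
Series ([0.992924] and [0.999297]): 0.992924 × 0.999297 = 0.9922

0.9922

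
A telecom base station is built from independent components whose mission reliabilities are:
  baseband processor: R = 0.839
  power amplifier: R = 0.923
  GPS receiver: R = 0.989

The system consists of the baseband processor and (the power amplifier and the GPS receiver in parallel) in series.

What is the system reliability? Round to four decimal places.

Parallel (power amplifier and GPS receiver): 1 − (1 − 0.923000)(1 − 0.989000) = 0.999153
Series (baseband processor and [0.999153]): 0.839000 × 0.999153 = 0.8383

0.8383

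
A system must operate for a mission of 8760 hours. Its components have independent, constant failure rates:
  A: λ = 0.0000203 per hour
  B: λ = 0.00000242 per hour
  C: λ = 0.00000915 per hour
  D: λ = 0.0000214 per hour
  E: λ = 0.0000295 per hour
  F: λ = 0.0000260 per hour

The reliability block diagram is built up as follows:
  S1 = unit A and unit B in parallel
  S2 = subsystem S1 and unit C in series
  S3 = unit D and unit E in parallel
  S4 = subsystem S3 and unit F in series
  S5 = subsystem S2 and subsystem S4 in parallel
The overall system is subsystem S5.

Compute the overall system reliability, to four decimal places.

R(A) = exp(−0.0000203 × 8760) = 0.837086
R(B) = exp(−0.00000242 × 8760) = 0.979024
R(C) = exp(−0.00000915 × 8760) = 0.922974
R(D) = exp(−0.0000214 × 8760) = 0.829059
R(E) = exp(−0.0000295 × 8760) = 0.772271
R(F) = exp(−0.0000260 × 8760) = 0.796315
Parallel (A and B): 1 − (1 − 0.837086)(1 − 0.979024) = 0.996583
Series ([0.996583] and C): 0.996583 × 0.922974 = 0.919820
Parallel (D and E): 1 − (1 − 0.829059)(1 − 0.772271) = 0.961072
Series ([0.961072] and F): 0.961072 × 0.796315 = 0.765316
Parallel ([0.919820] and [0.765316]): 1 − (1 − 0.919820)(1 − 0.765316) = 0.9812

0.9812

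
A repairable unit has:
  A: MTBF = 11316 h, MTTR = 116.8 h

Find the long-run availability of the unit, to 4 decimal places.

0.9898

A(A) = MTBF/(MTBF+MTTR) = 11316/(11316+116.8) = 0.9898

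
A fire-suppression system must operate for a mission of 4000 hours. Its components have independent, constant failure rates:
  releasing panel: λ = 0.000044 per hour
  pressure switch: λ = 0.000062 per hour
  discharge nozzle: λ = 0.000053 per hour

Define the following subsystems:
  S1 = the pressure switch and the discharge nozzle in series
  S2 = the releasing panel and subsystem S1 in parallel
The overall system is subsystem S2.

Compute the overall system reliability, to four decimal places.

R(releasing panel) = exp(−0.000044 × 4000) = 0.838618
R(pressure switch) = exp(−0.000062 × 4000) = 0.780360
R(discharge nozzle) = exp(−0.000053 × 4000) = 0.808965
Series (pressure switch and discharge nozzle): 0.780360 × 0.808965 = 0.631284
Parallel (releasing panel and [0.631284]): 1 − (1 − 0.838618)(1 − 0.631284) = 0.9405

0.9405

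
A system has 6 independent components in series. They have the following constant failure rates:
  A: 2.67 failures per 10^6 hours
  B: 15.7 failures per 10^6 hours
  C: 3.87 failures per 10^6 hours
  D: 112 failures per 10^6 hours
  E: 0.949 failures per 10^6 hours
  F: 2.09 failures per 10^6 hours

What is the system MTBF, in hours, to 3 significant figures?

7280

Series of exponential components: λ_sys = Σ λ_i
λ_sys = 0.00000267 + 0.0000157 + 0.00000387 + 0.000112 + 0.000000949 + 0.00000209 = 1.3728e-04 /h
MTBF = 1 / λ_sys = 7280 h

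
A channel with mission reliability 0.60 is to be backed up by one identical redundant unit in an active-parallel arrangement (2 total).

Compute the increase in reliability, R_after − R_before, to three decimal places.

R_before = 0.60
R_after = 1 − (1 − 0.60)^2 = 0.840
ΔR = 0.840 − 0.60 = 0.240

0.240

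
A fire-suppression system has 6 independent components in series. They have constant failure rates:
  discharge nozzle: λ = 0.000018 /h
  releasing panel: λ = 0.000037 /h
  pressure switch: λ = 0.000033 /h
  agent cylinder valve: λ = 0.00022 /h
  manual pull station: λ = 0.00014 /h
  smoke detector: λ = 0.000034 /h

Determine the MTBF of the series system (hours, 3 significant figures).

2070

Series of exponential components: λ_sys = Σ λ_i
λ_sys = 0.000018 + 0.000037 + 0.000033 + 0.00022 + 0.00014 + 0.000034 = 4.8200e-04 /h
MTBF = 1 / λ_sys = 2070 h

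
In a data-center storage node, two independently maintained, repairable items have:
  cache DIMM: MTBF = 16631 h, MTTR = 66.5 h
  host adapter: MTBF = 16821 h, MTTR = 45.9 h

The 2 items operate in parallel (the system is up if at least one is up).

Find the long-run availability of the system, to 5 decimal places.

A(cache DIMM) = MTBF/(MTBF+MTTR) = 16631/(16631+66.5) = 0.996017
A(host adapter) = MTBF/(MTBF+MTTR) = 16821/(16821+45.9) = 0.997279
Parallel availability: 1 − (1 − 0.996017)(1 − 0.997279) = 0.99999

0.99999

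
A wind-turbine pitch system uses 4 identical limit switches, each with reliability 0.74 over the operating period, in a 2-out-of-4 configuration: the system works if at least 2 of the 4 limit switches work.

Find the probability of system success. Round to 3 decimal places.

R = Σ_{i=2}^{4} C(4,i) p^i (1−p)^{4−i} with p = 0.74
C(4,2)·0.74^2·0.26^2 = 0.22211
C(4,3)·0.74^3·0.26^1 = 0.42143
C(4,4)·0.74^4·0.26^0 = 0.29987
Sum = 0.943

0.943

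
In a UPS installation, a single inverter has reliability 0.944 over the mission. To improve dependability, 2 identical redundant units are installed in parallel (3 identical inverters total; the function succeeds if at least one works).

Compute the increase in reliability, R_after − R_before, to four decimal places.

0.0558

R_before = 0.944
R_after = 1 − (1 − 0.944)^3 = 0.9998
ΔR = 0.9998 − 0.944 = 0.0558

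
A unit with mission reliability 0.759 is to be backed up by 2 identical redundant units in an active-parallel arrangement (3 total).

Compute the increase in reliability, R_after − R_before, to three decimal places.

0.227

R_before = 0.759
R_after = 1 − (1 − 0.759)^3 = 0.986
ΔR = 0.986 − 0.759 = 0.227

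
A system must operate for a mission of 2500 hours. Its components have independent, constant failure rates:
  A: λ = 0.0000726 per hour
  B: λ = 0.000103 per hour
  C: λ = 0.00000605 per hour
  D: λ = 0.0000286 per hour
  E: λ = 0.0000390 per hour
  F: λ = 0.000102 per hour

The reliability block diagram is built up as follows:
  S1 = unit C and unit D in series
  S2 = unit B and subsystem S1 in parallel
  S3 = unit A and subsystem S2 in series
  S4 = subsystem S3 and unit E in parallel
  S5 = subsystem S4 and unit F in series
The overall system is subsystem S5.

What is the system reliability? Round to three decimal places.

R(A) = exp(−0.0000726 × 2500) = 0.83402
R(B) = exp(−0.000103 × 2500) = 0.77298
R(C) = exp(−0.00000605 × 2500) = 0.98499
R(D) = exp(−0.0000286 × 2500) = 0.93100
R(E) = exp(−0.0000390 × 2500) = 0.90710
R(F) = exp(−0.000102 × 2500) = 0.77492
Series (C and D): 0.98499 × 0.93100 = 0.91703
Parallel (B and [0.91703]): 1 − (1 − 0.77298)(1 − 0.91703) = 0.98116
Series (A and [0.98116]): 0.83402 × 0.98116 = 0.81831
Parallel ([0.81831] and E): 1 − (1 − 0.81831)(1 − 0.90710) = 0.98312
Series ([0.98312] and F): 0.98312 × 0.77492 = 0.762

0.762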